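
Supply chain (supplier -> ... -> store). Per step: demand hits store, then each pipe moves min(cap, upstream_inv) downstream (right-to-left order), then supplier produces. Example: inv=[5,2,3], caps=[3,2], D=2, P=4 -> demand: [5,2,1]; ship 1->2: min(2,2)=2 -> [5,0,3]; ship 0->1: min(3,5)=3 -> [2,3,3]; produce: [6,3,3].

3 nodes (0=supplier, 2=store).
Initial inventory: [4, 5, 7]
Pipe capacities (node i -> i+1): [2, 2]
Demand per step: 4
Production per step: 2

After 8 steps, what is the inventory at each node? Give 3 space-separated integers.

Step 1: demand=4,sold=4 ship[1->2]=2 ship[0->1]=2 prod=2 -> inv=[4 5 5]
Step 2: demand=4,sold=4 ship[1->2]=2 ship[0->1]=2 prod=2 -> inv=[4 5 3]
Step 3: demand=4,sold=3 ship[1->2]=2 ship[0->1]=2 prod=2 -> inv=[4 5 2]
Step 4: demand=4,sold=2 ship[1->2]=2 ship[0->1]=2 prod=2 -> inv=[4 5 2]
Step 5: demand=4,sold=2 ship[1->2]=2 ship[0->1]=2 prod=2 -> inv=[4 5 2]
Step 6: demand=4,sold=2 ship[1->2]=2 ship[0->1]=2 prod=2 -> inv=[4 5 2]
Step 7: demand=4,sold=2 ship[1->2]=2 ship[0->1]=2 prod=2 -> inv=[4 5 2]
Step 8: demand=4,sold=2 ship[1->2]=2 ship[0->1]=2 prod=2 -> inv=[4 5 2]

4 5 2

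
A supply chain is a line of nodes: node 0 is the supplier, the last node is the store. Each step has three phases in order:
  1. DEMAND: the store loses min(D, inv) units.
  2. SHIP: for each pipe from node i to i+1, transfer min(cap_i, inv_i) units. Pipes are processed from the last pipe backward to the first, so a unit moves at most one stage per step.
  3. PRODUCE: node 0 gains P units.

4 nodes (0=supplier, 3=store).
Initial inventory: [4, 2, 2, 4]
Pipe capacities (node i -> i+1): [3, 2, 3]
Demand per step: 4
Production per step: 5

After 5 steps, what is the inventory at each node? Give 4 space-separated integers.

Step 1: demand=4,sold=4 ship[2->3]=2 ship[1->2]=2 ship[0->1]=3 prod=5 -> inv=[6 3 2 2]
Step 2: demand=4,sold=2 ship[2->3]=2 ship[1->2]=2 ship[0->1]=3 prod=5 -> inv=[8 4 2 2]
Step 3: demand=4,sold=2 ship[2->3]=2 ship[1->2]=2 ship[0->1]=3 prod=5 -> inv=[10 5 2 2]
Step 4: demand=4,sold=2 ship[2->3]=2 ship[1->2]=2 ship[0->1]=3 prod=5 -> inv=[12 6 2 2]
Step 5: demand=4,sold=2 ship[2->3]=2 ship[1->2]=2 ship[0->1]=3 prod=5 -> inv=[14 7 2 2]

14 7 2 2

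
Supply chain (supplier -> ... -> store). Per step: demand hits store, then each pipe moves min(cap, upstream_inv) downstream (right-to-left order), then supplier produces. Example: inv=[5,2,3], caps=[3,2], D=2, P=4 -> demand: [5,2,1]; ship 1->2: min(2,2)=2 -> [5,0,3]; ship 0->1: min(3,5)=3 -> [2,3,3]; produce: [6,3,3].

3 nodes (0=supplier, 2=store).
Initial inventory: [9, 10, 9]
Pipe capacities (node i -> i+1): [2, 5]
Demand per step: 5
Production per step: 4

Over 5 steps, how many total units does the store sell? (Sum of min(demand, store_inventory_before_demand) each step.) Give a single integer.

Step 1: sold=5 (running total=5) -> [11 7 9]
Step 2: sold=5 (running total=10) -> [13 4 9]
Step 3: sold=5 (running total=15) -> [15 2 8]
Step 4: sold=5 (running total=20) -> [17 2 5]
Step 5: sold=5 (running total=25) -> [19 2 2]

Answer: 25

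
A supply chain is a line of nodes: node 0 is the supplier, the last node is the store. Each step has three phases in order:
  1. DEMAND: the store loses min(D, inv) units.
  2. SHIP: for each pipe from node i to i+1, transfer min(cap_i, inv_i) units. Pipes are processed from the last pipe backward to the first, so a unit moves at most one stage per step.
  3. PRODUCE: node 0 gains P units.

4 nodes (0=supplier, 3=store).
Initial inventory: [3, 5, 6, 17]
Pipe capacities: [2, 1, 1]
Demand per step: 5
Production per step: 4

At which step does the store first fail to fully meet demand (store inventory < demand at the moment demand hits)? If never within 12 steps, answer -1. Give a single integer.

Step 1: demand=5,sold=5 ship[2->3]=1 ship[1->2]=1 ship[0->1]=2 prod=4 -> [5 6 6 13]
Step 2: demand=5,sold=5 ship[2->3]=1 ship[1->2]=1 ship[0->1]=2 prod=4 -> [7 7 6 9]
Step 3: demand=5,sold=5 ship[2->3]=1 ship[1->2]=1 ship[0->1]=2 prod=4 -> [9 8 6 5]
Step 4: demand=5,sold=5 ship[2->3]=1 ship[1->2]=1 ship[0->1]=2 prod=4 -> [11 9 6 1]
Step 5: demand=5,sold=1 ship[2->3]=1 ship[1->2]=1 ship[0->1]=2 prod=4 -> [13 10 6 1]
Step 6: demand=5,sold=1 ship[2->3]=1 ship[1->2]=1 ship[0->1]=2 prod=4 -> [15 11 6 1]
Step 7: demand=5,sold=1 ship[2->3]=1 ship[1->2]=1 ship[0->1]=2 prod=4 -> [17 12 6 1]
Step 8: demand=5,sold=1 ship[2->3]=1 ship[1->2]=1 ship[0->1]=2 prod=4 -> [19 13 6 1]
Step 9: demand=5,sold=1 ship[2->3]=1 ship[1->2]=1 ship[0->1]=2 prod=4 -> [21 14 6 1]
Step 10: demand=5,sold=1 ship[2->3]=1 ship[1->2]=1 ship[0->1]=2 prod=4 -> [23 15 6 1]
Step 11: demand=5,sold=1 ship[2->3]=1 ship[1->2]=1 ship[0->1]=2 prod=4 -> [25 16 6 1]
Step 12: demand=5,sold=1 ship[2->3]=1 ship[1->2]=1 ship[0->1]=2 prod=4 -> [27 17 6 1]
First stockout at step 5

5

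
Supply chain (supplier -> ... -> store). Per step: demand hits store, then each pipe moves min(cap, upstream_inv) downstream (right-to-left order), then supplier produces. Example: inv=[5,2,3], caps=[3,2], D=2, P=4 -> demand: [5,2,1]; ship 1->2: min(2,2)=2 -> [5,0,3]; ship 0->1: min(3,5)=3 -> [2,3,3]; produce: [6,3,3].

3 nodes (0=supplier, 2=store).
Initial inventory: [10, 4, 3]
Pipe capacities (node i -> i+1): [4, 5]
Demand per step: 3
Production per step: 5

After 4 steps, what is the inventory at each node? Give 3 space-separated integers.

Step 1: demand=3,sold=3 ship[1->2]=4 ship[0->1]=4 prod=5 -> inv=[11 4 4]
Step 2: demand=3,sold=3 ship[1->2]=4 ship[0->1]=4 prod=5 -> inv=[12 4 5]
Step 3: demand=3,sold=3 ship[1->2]=4 ship[0->1]=4 prod=5 -> inv=[13 4 6]
Step 4: demand=3,sold=3 ship[1->2]=4 ship[0->1]=4 prod=5 -> inv=[14 4 7]

14 4 7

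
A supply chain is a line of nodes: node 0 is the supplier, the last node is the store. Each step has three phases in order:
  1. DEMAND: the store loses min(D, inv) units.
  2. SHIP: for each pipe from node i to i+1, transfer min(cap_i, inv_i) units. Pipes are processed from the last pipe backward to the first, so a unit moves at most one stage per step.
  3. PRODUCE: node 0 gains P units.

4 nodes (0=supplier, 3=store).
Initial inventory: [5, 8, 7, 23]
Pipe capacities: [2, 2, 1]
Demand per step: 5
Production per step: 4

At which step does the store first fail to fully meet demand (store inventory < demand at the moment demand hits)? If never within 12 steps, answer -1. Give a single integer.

Step 1: demand=5,sold=5 ship[2->3]=1 ship[1->2]=2 ship[0->1]=2 prod=4 -> [7 8 8 19]
Step 2: demand=5,sold=5 ship[2->3]=1 ship[1->2]=2 ship[0->1]=2 prod=4 -> [9 8 9 15]
Step 3: demand=5,sold=5 ship[2->3]=1 ship[1->2]=2 ship[0->1]=2 prod=4 -> [11 8 10 11]
Step 4: demand=5,sold=5 ship[2->3]=1 ship[1->2]=2 ship[0->1]=2 prod=4 -> [13 8 11 7]
Step 5: demand=5,sold=5 ship[2->3]=1 ship[1->2]=2 ship[0->1]=2 prod=4 -> [15 8 12 3]
Step 6: demand=5,sold=3 ship[2->3]=1 ship[1->2]=2 ship[0->1]=2 prod=4 -> [17 8 13 1]
Step 7: demand=5,sold=1 ship[2->3]=1 ship[1->2]=2 ship[0->1]=2 prod=4 -> [19 8 14 1]
Step 8: demand=5,sold=1 ship[2->3]=1 ship[1->2]=2 ship[0->1]=2 prod=4 -> [21 8 15 1]
Step 9: demand=5,sold=1 ship[2->3]=1 ship[1->2]=2 ship[0->1]=2 prod=4 -> [23 8 16 1]
Step 10: demand=5,sold=1 ship[2->3]=1 ship[1->2]=2 ship[0->1]=2 prod=4 -> [25 8 17 1]
Step 11: demand=5,sold=1 ship[2->3]=1 ship[1->2]=2 ship[0->1]=2 prod=4 -> [27 8 18 1]
Step 12: demand=5,sold=1 ship[2->3]=1 ship[1->2]=2 ship[0->1]=2 prod=4 -> [29 8 19 1]
First stockout at step 6

6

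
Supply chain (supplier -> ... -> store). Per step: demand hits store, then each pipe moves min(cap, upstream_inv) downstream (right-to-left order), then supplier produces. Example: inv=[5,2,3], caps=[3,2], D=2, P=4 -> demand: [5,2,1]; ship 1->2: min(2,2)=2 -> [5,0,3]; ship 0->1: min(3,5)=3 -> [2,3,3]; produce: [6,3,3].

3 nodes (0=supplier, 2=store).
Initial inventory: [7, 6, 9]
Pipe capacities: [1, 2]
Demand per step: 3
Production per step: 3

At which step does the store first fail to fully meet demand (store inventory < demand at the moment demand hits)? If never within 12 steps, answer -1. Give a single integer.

Step 1: demand=3,sold=3 ship[1->2]=2 ship[0->1]=1 prod=3 -> [9 5 8]
Step 2: demand=3,sold=3 ship[1->2]=2 ship[0->1]=1 prod=3 -> [11 4 7]
Step 3: demand=3,sold=3 ship[1->2]=2 ship[0->1]=1 prod=3 -> [13 3 6]
Step 4: demand=3,sold=3 ship[1->2]=2 ship[0->1]=1 prod=3 -> [15 2 5]
Step 5: demand=3,sold=3 ship[1->2]=2 ship[0->1]=1 prod=3 -> [17 1 4]
Step 6: demand=3,sold=3 ship[1->2]=1 ship[0->1]=1 prod=3 -> [19 1 2]
Step 7: demand=3,sold=2 ship[1->2]=1 ship[0->1]=1 prod=3 -> [21 1 1]
Step 8: demand=3,sold=1 ship[1->2]=1 ship[0->1]=1 prod=3 -> [23 1 1]
Step 9: demand=3,sold=1 ship[1->2]=1 ship[0->1]=1 prod=3 -> [25 1 1]
Step 10: demand=3,sold=1 ship[1->2]=1 ship[0->1]=1 prod=3 -> [27 1 1]
Step 11: demand=3,sold=1 ship[1->2]=1 ship[0->1]=1 prod=3 -> [29 1 1]
Step 12: demand=3,sold=1 ship[1->2]=1 ship[0->1]=1 prod=3 -> [31 1 1]
First stockout at step 7

7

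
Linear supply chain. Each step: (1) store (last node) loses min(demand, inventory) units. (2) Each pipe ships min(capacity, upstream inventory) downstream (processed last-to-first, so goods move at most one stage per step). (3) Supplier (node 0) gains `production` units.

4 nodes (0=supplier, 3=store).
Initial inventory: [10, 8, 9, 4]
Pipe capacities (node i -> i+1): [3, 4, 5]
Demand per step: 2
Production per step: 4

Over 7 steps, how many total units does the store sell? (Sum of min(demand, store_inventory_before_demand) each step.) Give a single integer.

Step 1: sold=2 (running total=2) -> [11 7 8 7]
Step 2: sold=2 (running total=4) -> [12 6 7 10]
Step 3: sold=2 (running total=6) -> [13 5 6 13]
Step 4: sold=2 (running total=8) -> [14 4 5 16]
Step 5: sold=2 (running total=10) -> [15 3 4 19]
Step 6: sold=2 (running total=12) -> [16 3 3 21]
Step 7: sold=2 (running total=14) -> [17 3 3 22]

Answer: 14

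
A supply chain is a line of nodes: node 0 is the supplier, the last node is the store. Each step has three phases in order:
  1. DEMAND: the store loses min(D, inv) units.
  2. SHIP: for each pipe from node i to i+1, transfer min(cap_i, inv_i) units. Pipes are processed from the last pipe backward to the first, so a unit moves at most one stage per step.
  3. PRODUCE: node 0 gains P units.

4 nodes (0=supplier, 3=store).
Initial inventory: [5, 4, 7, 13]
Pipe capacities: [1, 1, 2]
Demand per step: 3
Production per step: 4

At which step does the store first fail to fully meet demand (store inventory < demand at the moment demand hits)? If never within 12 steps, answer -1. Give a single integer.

Step 1: demand=3,sold=3 ship[2->3]=2 ship[1->2]=1 ship[0->1]=1 prod=4 -> [8 4 6 12]
Step 2: demand=3,sold=3 ship[2->3]=2 ship[1->2]=1 ship[0->1]=1 prod=4 -> [11 4 5 11]
Step 3: demand=3,sold=3 ship[2->3]=2 ship[1->2]=1 ship[0->1]=1 prod=4 -> [14 4 4 10]
Step 4: demand=3,sold=3 ship[2->3]=2 ship[1->2]=1 ship[0->1]=1 prod=4 -> [17 4 3 9]
Step 5: demand=3,sold=3 ship[2->3]=2 ship[1->2]=1 ship[0->1]=1 prod=4 -> [20 4 2 8]
Step 6: demand=3,sold=3 ship[2->3]=2 ship[1->2]=1 ship[0->1]=1 prod=4 -> [23 4 1 7]
Step 7: demand=3,sold=3 ship[2->3]=1 ship[1->2]=1 ship[0->1]=1 prod=4 -> [26 4 1 5]
Step 8: demand=3,sold=3 ship[2->3]=1 ship[1->2]=1 ship[0->1]=1 prod=4 -> [29 4 1 3]
Step 9: demand=3,sold=3 ship[2->3]=1 ship[1->2]=1 ship[0->1]=1 prod=4 -> [32 4 1 1]
Step 10: demand=3,sold=1 ship[2->3]=1 ship[1->2]=1 ship[0->1]=1 prod=4 -> [35 4 1 1]
Step 11: demand=3,sold=1 ship[2->3]=1 ship[1->2]=1 ship[0->1]=1 prod=4 -> [38 4 1 1]
Step 12: demand=3,sold=1 ship[2->3]=1 ship[1->2]=1 ship[0->1]=1 prod=4 -> [41 4 1 1]
First stockout at step 10

10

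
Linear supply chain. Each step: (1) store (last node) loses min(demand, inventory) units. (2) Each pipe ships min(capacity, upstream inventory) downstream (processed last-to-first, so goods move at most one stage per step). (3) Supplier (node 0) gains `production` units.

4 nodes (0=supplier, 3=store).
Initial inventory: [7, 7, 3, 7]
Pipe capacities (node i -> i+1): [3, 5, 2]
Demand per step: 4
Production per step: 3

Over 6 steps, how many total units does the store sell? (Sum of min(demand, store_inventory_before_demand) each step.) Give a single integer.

Answer: 17

Derivation:
Step 1: sold=4 (running total=4) -> [7 5 6 5]
Step 2: sold=4 (running total=8) -> [7 3 9 3]
Step 3: sold=3 (running total=11) -> [7 3 10 2]
Step 4: sold=2 (running total=13) -> [7 3 11 2]
Step 5: sold=2 (running total=15) -> [7 3 12 2]
Step 6: sold=2 (running total=17) -> [7 3 13 2]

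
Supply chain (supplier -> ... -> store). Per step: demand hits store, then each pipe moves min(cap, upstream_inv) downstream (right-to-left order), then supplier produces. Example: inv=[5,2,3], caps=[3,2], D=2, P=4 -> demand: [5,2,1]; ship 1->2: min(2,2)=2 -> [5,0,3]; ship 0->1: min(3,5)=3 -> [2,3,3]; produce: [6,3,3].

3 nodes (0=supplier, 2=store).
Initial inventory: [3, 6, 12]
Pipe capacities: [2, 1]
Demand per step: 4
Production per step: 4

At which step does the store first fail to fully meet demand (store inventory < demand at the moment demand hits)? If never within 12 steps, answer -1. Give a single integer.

Step 1: demand=4,sold=4 ship[1->2]=1 ship[0->1]=2 prod=4 -> [5 7 9]
Step 2: demand=4,sold=4 ship[1->2]=1 ship[0->1]=2 prod=4 -> [7 8 6]
Step 3: demand=4,sold=4 ship[1->2]=1 ship[0->1]=2 prod=4 -> [9 9 3]
Step 4: demand=4,sold=3 ship[1->2]=1 ship[0->1]=2 prod=4 -> [11 10 1]
Step 5: demand=4,sold=1 ship[1->2]=1 ship[0->1]=2 prod=4 -> [13 11 1]
Step 6: demand=4,sold=1 ship[1->2]=1 ship[0->1]=2 prod=4 -> [15 12 1]
Step 7: demand=4,sold=1 ship[1->2]=1 ship[0->1]=2 prod=4 -> [17 13 1]
Step 8: demand=4,sold=1 ship[1->2]=1 ship[0->1]=2 prod=4 -> [19 14 1]
Step 9: demand=4,sold=1 ship[1->2]=1 ship[0->1]=2 prod=4 -> [21 15 1]
Step 10: demand=4,sold=1 ship[1->2]=1 ship[0->1]=2 prod=4 -> [23 16 1]
Step 11: demand=4,sold=1 ship[1->2]=1 ship[0->1]=2 prod=4 -> [25 17 1]
Step 12: demand=4,sold=1 ship[1->2]=1 ship[0->1]=2 prod=4 -> [27 18 1]
First stockout at step 4

4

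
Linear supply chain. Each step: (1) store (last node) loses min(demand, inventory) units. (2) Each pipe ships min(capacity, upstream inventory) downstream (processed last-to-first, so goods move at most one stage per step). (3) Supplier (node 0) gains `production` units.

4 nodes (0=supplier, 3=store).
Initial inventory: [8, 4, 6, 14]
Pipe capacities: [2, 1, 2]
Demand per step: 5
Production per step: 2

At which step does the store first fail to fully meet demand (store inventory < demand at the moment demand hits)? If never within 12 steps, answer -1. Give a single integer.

Step 1: demand=5,sold=5 ship[2->3]=2 ship[1->2]=1 ship[0->1]=2 prod=2 -> [8 5 5 11]
Step 2: demand=5,sold=5 ship[2->3]=2 ship[1->2]=1 ship[0->1]=2 prod=2 -> [8 6 4 8]
Step 3: demand=5,sold=5 ship[2->3]=2 ship[1->2]=1 ship[0->1]=2 prod=2 -> [8 7 3 5]
Step 4: demand=5,sold=5 ship[2->3]=2 ship[1->2]=1 ship[0->1]=2 prod=2 -> [8 8 2 2]
Step 5: demand=5,sold=2 ship[2->3]=2 ship[1->2]=1 ship[0->1]=2 prod=2 -> [8 9 1 2]
Step 6: demand=5,sold=2 ship[2->3]=1 ship[1->2]=1 ship[0->1]=2 prod=2 -> [8 10 1 1]
Step 7: demand=5,sold=1 ship[2->3]=1 ship[1->2]=1 ship[0->1]=2 prod=2 -> [8 11 1 1]
Step 8: demand=5,sold=1 ship[2->3]=1 ship[1->2]=1 ship[0->1]=2 prod=2 -> [8 12 1 1]
Step 9: demand=5,sold=1 ship[2->3]=1 ship[1->2]=1 ship[0->1]=2 prod=2 -> [8 13 1 1]
Step 10: demand=5,sold=1 ship[2->3]=1 ship[1->2]=1 ship[0->1]=2 prod=2 -> [8 14 1 1]
Step 11: demand=5,sold=1 ship[2->3]=1 ship[1->2]=1 ship[0->1]=2 prod=2 -> [8 15 1 1]
Step 12: demand=5,sold=1 ship[2->3]=1 ship[1->2]=1 ship[0->1]=2 prod=2 -> [8 16 1 1]
First stockout at step 5

5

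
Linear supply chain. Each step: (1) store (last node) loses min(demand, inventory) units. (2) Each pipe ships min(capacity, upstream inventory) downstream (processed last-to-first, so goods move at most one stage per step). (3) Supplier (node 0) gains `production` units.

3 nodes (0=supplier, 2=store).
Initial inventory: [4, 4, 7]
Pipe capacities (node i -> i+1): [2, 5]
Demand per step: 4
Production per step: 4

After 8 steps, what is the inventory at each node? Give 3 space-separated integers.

Step 1: demand=4,sold=4 ship[1->2]=4 ship[0->1]=2 prod=4 -> inv=[6 2 7]
Step 2: demand=4,sold=4 ship[1->2]=2 ship[0->1]=2 prod=4 -> inv=[8 2 5]
Step 3: demand=4,sold=4 ship[1->2]=2 ship[0->1]=2 prod=4 -> inv=[10 2 3]
Step 4: demand=4,sold=3 ship[1->2]=2 ship[0->1]=2 prod=4 -> inv=[12 2 2]
Step 5: demand=4,sold=2 ship[1->2]=2 ship[0->1]=2 prod=4 -> inv=[14 2 2]
Step 6: demand=4,sold=2 ship[1->2]=2 ship[0->1]=2 prod=4 -> inv=[16 2 2]
Step 7: demand=4,sold=2 ship[1->2]=2 ship[0->1]=2 prod=4 -> inv=[18 2 2]
Step 8: demand=4,sold=2 ship[1->2]=2 ship[0->1]=2 prod=4 -> inv=[20 2 2]

20 2 2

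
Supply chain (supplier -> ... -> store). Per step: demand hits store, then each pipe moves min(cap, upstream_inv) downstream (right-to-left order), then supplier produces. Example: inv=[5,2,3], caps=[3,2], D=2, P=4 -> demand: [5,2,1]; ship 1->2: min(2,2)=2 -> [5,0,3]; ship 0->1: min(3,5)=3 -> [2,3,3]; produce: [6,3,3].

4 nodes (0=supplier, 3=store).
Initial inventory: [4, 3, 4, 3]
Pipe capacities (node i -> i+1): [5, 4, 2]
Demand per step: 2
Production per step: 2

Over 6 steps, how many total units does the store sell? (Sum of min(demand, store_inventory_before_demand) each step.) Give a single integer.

Answer: 12

Derivation:
Step 1: sold=2 (running total=2) -> [2 4 5 3]
Step 2: sold=2 (running total=4) -> [2 2 7 3]
Step 3: sold=2 (running total=6) -> [2 2 7 3]
Step 4: sold=2 (running total=8) -> [2 2 7 3]
Step 5: sold=2 (running total=10) -> [2 2 7 3]
Step 6: sold=2 (running total=12) -> [2 2 7 3]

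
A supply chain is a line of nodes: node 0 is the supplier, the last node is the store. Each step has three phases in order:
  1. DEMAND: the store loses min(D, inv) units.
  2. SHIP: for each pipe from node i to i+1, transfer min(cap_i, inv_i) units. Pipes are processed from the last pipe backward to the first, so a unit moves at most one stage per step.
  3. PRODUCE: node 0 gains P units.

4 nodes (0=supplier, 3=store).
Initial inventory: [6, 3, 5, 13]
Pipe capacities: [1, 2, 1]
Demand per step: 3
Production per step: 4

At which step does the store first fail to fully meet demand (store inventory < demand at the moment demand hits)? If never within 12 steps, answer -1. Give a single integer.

Step 1: demand=3,sold=3 ship[2->3]=1 ship[1->2]=2 ship[0->1]=1 prod=4 -> [9 2 6 11]
Step 2: demand=3,sold=3 ship[2->3]=1 ship[1->2]=2 ship[0->1]=1 prod=4 -> [12 1 7 9]
Step 3: demand=3,sold=3 ship[2->3]=1 ship[1->2]=1 ship[0->1]=1 prod=4 -> [15 1 7 7]
Step 4: demand=3,sold=3 ship[2->3]=1 ship[1->2]=1 ship[0->1]=1 prod=4 -> [18 1 7 5]
Step 5: demand=3,sold=3 ship[2->3]=1 ship[1->2]=1 ship[0->1]=1 prod=4 -> [21 1 7 3]
Step 6: demand=3,sold=3 ship[2->3]=1 ship[1->2]=1 ship[0->1]=1 prod=4 -> [24 1 7 1]
Step 7: demand=3,sold=1 ship[2->3]=1 ship[1->2]=1 ship[0->1]=1 prod=4 -> [27 1 7 1]
Step 8: demand=3,sold=1 ship[2->3]=1 ship[1->2]=1 ship[0->1]=1 prod=4 -> [30 1 7 1]
Step 9: demand=3,sold=1 ship[2->3]=1 ship[1->2]=1 ship[0->1]=1 prod=4 -> [33 1 7 1]
Step 10: demand=3,sold=1 ship[2->3]=1 ship[1->2]=1 ship[0->1]=1 prod=4 -> [36 1 7 1]
Step 11: demand=3,sold=1 ship[2->3]=1 ship[1->2]=1 ship[0->1]=1 prod=4 -> [39 1 7 1]
Step 12: demand=3,sold=1 ship[2->3]=1 ship[1->2]=1 ship[0->1]=1 prod=4 -> [42 1 7 1]
First stockout at step 7

7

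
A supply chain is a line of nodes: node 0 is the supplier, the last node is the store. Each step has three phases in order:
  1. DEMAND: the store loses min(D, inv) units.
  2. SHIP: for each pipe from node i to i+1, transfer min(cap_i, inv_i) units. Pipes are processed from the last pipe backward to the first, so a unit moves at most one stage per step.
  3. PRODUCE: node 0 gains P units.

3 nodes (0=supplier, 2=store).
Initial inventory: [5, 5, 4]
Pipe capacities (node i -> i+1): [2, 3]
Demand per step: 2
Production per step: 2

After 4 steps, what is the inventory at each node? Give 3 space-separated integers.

Step 1: demand=2,sold=2 ship[1->2]=3 ship[0->1]=2 prod=2 -> inv=[5 4 5]
Step 2: demand=2,sold=2 ship[1->2]=3 ship[0->1]=2 prod=2 -> inv=[5 3 6]
Step 3: demand=2,sold=2 ship[1->2]=3 ship[0->1]=2 prod=2 -> inv=[5 2 7]
Step 4: demand=2,sold=2 ship[1->2]=2 ship[0->1]=2 prod=2 -> inv=[5 2 7]

5 2 7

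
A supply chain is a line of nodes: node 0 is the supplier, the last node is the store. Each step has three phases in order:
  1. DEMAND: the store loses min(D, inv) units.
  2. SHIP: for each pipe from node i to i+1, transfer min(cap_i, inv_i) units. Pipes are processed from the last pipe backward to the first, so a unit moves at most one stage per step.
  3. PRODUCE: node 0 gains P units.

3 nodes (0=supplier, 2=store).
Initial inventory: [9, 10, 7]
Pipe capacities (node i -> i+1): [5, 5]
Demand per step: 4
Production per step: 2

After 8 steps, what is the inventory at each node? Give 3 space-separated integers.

Step 1: demand=4,sold=4 ship[1->2]=5 ship[0->1]=5 prod=2 -> inv=[6 10 8]
Step 2: demand=4,sold=4 ship[1->2]=5 ship[0->1]=5 prod=2 -> inv=[3 10 9]
Step 3: demand=4,sold=4 ship[1->2]=5 ship[0->1]=3 prod=2 -> inv=[2 8 10]
Step 4: demand=4,sold=4 ship[1->2]=5 ship[0->1]=2 prod=2 -> inv=[2 5 11]
Step 5: demand=4,sold=4 ship[1->2]=5 ship[0->1]=2 prod=2 -> inv=[2 2 12]
Step 6: demand=4,sold=4 ship[1->2]=2 ship[0->1]=2 prod=2 -> inv=[2 2 10]
Step 7: demand=4,sold=4 ship[1->2]=2 ship[0->1]=2 prod=2 -> inv=[2 2 8]
Step 8: demand=4,sold=4 ship[1->2]=2 ship[0->1]=2 prod=2 -> inv=[2 2 6]

2 2 6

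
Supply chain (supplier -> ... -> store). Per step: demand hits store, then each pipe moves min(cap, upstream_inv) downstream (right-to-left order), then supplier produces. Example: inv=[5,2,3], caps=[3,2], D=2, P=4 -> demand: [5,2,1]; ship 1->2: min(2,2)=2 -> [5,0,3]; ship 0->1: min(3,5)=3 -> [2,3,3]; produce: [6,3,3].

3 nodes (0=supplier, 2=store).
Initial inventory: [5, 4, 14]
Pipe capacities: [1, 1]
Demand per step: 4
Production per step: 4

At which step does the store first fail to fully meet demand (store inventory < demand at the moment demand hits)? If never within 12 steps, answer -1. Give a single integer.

Step 1: demand=4,sold=4 ship[1->2]=1 ship[0->1]=1 prod=4 -> [8 4 11]
Step 2: demand=4,sold=4 ship[1->2]=1 ship[0->1]=1 prod=4 -> [11 4 8]
Step 3: demand=4,sold=4 ship[1->2]=1 ship[0->1]=1 prod=4 -> [14 4 5]
Step 4: demand=4,sold=4 ship[1->2]=1 ship[0->1]=1 prod=4 -> [17 4 2]
Step 5: demand=4,sold=2 ship[1->2]=1 ship[0->1]=1 prod=4 -> [20 4 1]
Step 6: demand=4,sold=1 ship[1->2]=1 ship[0->1]=1 prod=4 -> [23 4 1]
Step 7: demand=4,sold=1 ship[1->2]=1 ship[0->1]=1 prod=4 -> [26 4 1]
Step 8: demand=4,sold=1 ship[1->2]=1 ship[0->1]=1 prod=4 -> [29 4 1]
Step 9: demand=4,sold=1 ship[1->2]=1 ship[0->1]=1 prod=4 -> [32 4 1]
Step 10: demand=4,sold=1 ship[1->2]=1 ship[0->1]=1 prod=4 -> [35 4 1]
Step 11: demand=4,sold=1 ship[1->2]=1 ship[0->1]=1 prod=4 -> [38 4 1]
Step 12: demand=4,sold=1 ship[1->2]=1 ship[0->1]=1 prod=4 -> [41 4 1]
First stockout at step 5

5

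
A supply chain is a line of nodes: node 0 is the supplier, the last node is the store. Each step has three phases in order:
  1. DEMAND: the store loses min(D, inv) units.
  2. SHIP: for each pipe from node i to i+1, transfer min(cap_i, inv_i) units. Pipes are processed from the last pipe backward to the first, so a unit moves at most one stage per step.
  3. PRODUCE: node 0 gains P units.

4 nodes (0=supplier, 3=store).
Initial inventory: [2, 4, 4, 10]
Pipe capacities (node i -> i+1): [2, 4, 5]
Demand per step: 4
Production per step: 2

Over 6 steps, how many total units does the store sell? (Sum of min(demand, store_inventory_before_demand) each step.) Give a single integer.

Step 1: sold=4 (running total=4) -> [2 2 4 10]
Step 2: sold=4 (running total=8) -> [2 2 2 10]
Step 3: sold=4 (running total=12) -> [2 2 2 8]
Step 4: sold=4 (running total=16) -> [2 2 2 6]
Step 5: sold=4 (running total=20) -> [2 2 2 4]
Step 6: sold=4 (running total=24) -> [2 2 2 2]

Answer: 24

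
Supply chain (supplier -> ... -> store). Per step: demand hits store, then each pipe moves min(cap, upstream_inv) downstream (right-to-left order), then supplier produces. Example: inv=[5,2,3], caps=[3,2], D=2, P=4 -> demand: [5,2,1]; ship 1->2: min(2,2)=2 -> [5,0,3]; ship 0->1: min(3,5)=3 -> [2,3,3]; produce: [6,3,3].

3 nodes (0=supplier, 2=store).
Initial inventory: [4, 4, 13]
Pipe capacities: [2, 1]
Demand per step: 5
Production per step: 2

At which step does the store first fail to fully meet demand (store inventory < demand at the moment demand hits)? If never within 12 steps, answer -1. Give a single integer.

Step 1: demand=5,sold=5 ship[1->2]=1 ship[0->1]=2 prod=2 -> [4 5 9]
Step 2: demand=5,sold=5 ship[1->2]=1 ship[0->1]=2 prod=2 -> [4 6 5]
Step 3: demand=5,sold=5 ship[1->2]=1 ship[0->1]=2 prod=2 -> [4 7 1]
Step 4: demand=5,sold=1 ship[1->2]=1 ship[0->1]=2 prod=2 -> [4 8 1]
Step 5: demand=5,sold=1 ship[1->2]=1 ship[0->1]=2 prod=2 -> [4 9 1]
Step 6: demand=5,sold=1 ship[1->2]=1 ship[0->1]=2 prod=2 -> [4 10 1]
Step 7: demand=5,sold=1 ship[1->2]=1 ship[0->1]=2 prod=2 -> [4 11 1]
Step 8: demand=5,sold=1 ship[1->2]=1 ship[0->1]=2 prod=2 -> [4 12 1]
Step 9: demand=5,sold=1 ship[1->2]=1 ship[0->1]=2 prod=2 -> [4 13 1]
Step 10: demand=5,sold=1 ship[1->2]=1 ship[0->1]=2 prod=2 -> [4 14 1]
Step 11: demand=5,sold=1 ship[1->2]=1 ship[0->1]=2 prod=2 -> [4 15 1]
Step 12: demand=5,sold=1 ship[1->2]=1 ship[0->1]=2 prod=2 -> [4 16 1]
First stockout at step 4

4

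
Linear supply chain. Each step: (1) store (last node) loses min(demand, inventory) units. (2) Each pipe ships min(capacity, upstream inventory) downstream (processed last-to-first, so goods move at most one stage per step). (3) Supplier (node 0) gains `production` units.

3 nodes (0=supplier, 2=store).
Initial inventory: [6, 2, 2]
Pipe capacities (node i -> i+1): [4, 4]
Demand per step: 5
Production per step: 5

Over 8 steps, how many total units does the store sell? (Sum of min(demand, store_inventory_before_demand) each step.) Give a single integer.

Step 1: sold=2 (running total=2) -> [7 4 2]
Step 2: sold=2 (running total=4) -> [8 4 4]
Step 3: sold=4 (running total=8) -> [9 4 4]
Step 4: sold=4 (running total=12) -> [10 4 4]
Step 5: sold=4 (running total=16) -> [11 4 4]
Step 6: sold=4 (running total=20) -> [12 4 4]
Step 7: sold=4 (running total=24) -> [13 4 4]
Step 8: sold=4 (running total=28) -> [14 4 4]

Answer: 28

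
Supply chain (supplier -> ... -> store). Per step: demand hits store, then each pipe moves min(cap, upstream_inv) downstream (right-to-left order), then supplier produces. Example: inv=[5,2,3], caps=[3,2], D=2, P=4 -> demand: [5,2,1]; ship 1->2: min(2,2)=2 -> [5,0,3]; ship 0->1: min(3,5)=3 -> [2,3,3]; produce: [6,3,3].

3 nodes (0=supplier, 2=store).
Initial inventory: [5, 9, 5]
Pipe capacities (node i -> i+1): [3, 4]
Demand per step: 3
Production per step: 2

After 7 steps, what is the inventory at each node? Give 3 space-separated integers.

Step 1: demand=3,sold=3 ship[1->2]=4 ship[0->1]=3 prod=2 -> inv=[4 8 6]
Step 2: demand=3,sold=3 ship[1->2]=4 ship[0->1]=3 prod=2 -> inv=[3 7 7]
Step 3: demand=3,sold=3 ship[1->2]=4 ship[0->1]=3 prod=2 -> inv=[2 6 8]
Step 4: demand=3,sold=3 ship[1->2]=4 ship[0->1]=2 prod=2 -> inv=[2 4 9]
Step 5: demand=3,sold=3 ship[1->2]=4 ship[0->1]=2 prod=2 -> inv=[2 2 10]
Step 6: demand=3,sold=3 ship[1->2]=2 ship[0->1]=2 prod=2 -> inv=[2 2 9]
Step 7: demand=3,sold=3 ship[1->2]=2 ship[0->1]=2 prod=2 -> inv=[2 2 8]

2 2 8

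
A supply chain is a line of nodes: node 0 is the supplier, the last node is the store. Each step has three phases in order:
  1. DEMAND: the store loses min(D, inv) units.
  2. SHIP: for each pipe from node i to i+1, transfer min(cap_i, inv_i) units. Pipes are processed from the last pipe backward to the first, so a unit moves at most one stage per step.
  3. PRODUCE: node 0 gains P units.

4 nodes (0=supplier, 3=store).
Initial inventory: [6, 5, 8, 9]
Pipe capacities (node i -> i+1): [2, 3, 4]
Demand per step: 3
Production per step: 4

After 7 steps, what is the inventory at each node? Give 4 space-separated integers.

Step 1: demand=3,sold=3 ship[2->3]=4 ship[1->2]=3 ship[0->1]=2 prod=4 -> inv=[8 4 7 10]
Step 2: demand=3,sold=3 ship[2->3]=4 ship[1->2]=3 ship[0->1]=2 prod=4 -> inv=[10 3 6 11]
Step 3: demand=3,sold=3 ship[2->3]=4 ship[1->2]=3 ship[0->1]=2 prod=4 -> inv=[12 2 5 12]
Step 4: demand=3,sold=3 ship[2->3]=4 ship[1->2]=2 ship[0->1]=2 prod=4 -> inv=[14 2 3 13]
Step 5: demand=3,sold=3 ship[2->3]=3 ship[1->2]=2 ship[0->1]=2 prod=4 -> inv=[16 2 2 13]
Step 6: demand=3,sold=3 ship[2->3]=2 ship[1->2]=2 ship[0->1]=2 prod=4 -> inv=[18 2 2 12]
Step 7: demand=3,sold=3 ship[2->3]=2 ship[1->2]=2 ship[0->1]=2 prod=4 -> inv=[20 2 2 11]

20 2 2 11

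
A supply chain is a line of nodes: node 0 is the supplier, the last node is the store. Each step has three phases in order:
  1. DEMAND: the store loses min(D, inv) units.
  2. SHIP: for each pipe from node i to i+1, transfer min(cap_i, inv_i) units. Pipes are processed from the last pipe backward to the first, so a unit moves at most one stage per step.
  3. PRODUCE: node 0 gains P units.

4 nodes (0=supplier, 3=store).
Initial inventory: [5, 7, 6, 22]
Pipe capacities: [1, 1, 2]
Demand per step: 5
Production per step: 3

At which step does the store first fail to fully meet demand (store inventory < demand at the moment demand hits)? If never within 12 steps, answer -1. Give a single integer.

Step 1: demand=5,sold=5 ship[2->3]=2 ship[1->2]=1 ship[0->1]=1 prod=3 -> [7 7 5 19]
Step 2: demand=5,sold=5 ship[2->3]=2 ship[1->2]=1 ship[0->1]=1 prod=3 -> [9 7 4 16]
Step 3: demand=5,sold=5 ship[2->3]=2 ship[1->2]=1 ship[0->1]=1 prod=3 -> [11 7 3 13]
Step 4: demand=5,sold=5 ship[2->3]=2 ship[1->2]=1 ship[0->1]=1 prod=3 -> [13 7 2 10]
Step 5: demand=5,sold=5 ship[2->3]=2 ship[1->2]=1 ship[0->1]=1 prod=3 -> [15 7 1 7]
Step 6: demand=5,sold=5 ship[2->3]=1 ship[1->2]=1 ship[0->1]=1 prod=3 -> [17 7 1 3]
Step 7: demand=5,sold=3 ship[2->3]=1 ship[1->2]=1 ship[0->1]=1 prod=3 -> [19 7 1 1]
Step 8: demand=5,sold=1 ship[2->3]=1 ship[1->2]=1 ship[0->1]=1 prod=3 -> [21 7 1 1]
Step 9: demand=5,sold=1 ship[2->3]=1 ship[1->2]=1 ship[0->1]=1 prod=3 -> [23 7 1 1]
Step 10: demand=5,sold=1 ship[2->3]=1 ship[1->2]=1 ship[0->1]=1 prod=3 -> [25 7 1 1]
Step 11: demand=5,sold=1 ship[2->3]=1 ship[1->2]=1 ship[0->1]=1 prod=3 -> [27 7 1 1]
Step 12: demand=5,sold=1 ship[2->3]=1 ship[1->2]=1 ship[0->1]=1 prod=3 -> [29 7 1 1]
First stockout at step 7

7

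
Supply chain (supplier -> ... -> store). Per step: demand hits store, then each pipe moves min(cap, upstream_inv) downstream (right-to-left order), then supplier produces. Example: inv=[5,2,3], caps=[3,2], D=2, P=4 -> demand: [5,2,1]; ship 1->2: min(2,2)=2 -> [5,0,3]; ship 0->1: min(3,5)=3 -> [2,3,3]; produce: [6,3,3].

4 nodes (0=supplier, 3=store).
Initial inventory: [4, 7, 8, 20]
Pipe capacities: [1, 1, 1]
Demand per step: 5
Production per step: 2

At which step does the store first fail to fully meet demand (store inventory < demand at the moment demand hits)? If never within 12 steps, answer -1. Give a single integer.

Step 1: demand=5,sold=5 ship[2->3]=1 ship[1->2]=1 ship[0->1]=1 prod=2 -> [5 7 8 16]
Step 2: demand=5,sold=5 ship[2->3]=1 ship[1->2]=1 ship[0->1]=1 prod=2 -> [6 7 8 12]
Step 3: demand=5,sold=5 ship[2->3]=1 ship[1->2]=1 ship[0->1]=1 prod=2 -> [7 7 8 8]
Step 4: demand=5,sold=5 ship[2->3]=1 ship[1->2]=1 ship[0->1]=1 prod=2 -> [8 7 8 4]
Step 5: demand=5,sold=4 ship[2->3]=1 ship[1->2]=1 ship[0->1]=1 prod=2 -> [9 7 8 1]
Step 6: demand=5,sold=1 ship[2->3]=1 ship[1->2]=1 ship[0->1]=1 prod=2 -> [10 7 8 1]
Step 7: demand=5,sold=1 ship[2->3]=1 ship[1->2]=1 ship[0->1]=1 prod=2 -> [11 7 8 1]
Step 8: demand=5,sold=1 ship[2->3]=1 ship[1->2]=1 ship[0->1]=1 prod=2 -> [12 7 8 1]
Step 9: demand=5,sold=1 ship[2->3]=1 ship[1->2]=1 ship[0->1]=1 prod=2 -> [13 7 8 1]
Step 10: demand=5,sold=1 ship[2->3]=1 ship[1->2]=1 ship[0->1]=1 prod=2 -> [14 7 8 1]
Step 11: demand=5,sold=1 ship[2->3]=1 ship[1->2]=1 ship[0->1]=1 prod=2 -> [15 7 8 1]
Step 12: demand=5,sold=1 ship[2->3]=1 ship[1->2]=1 ship[0->1]=1 prod=2 -> [16 7 8 1]
First stockout at step 5

5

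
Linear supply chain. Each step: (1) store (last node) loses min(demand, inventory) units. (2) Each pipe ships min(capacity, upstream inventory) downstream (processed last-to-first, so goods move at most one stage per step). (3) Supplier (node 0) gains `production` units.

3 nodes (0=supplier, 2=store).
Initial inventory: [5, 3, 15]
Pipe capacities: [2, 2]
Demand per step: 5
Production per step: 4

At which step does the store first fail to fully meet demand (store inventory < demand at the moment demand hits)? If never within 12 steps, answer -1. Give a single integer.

Step 1: demand=5,sold=5 ship[1->2]=2 ship[0->1]=2 prod=4 -> [7 3 12]
Step 2: demand=5,sold=5 ship[1->2]=2 ship[0->1]=2 prod=4 -> [9 3 9]
Step 3: demand=5,sold=5 ship[1->2]=2 ship[0->1]=2 prod=4 -> [11 3 6]
Step 4: demand=5,sold=5 ship[1->2]=2 ship[0->1]=2 prod=4 -> [13 3 3]
Step 5: demand=5,sold=3 ship[1->2]=2 ship[0->1]=2 prod=4 -> [15 3 2]
Step 6: demand=5,sold=2 ship[1->2]=2 ship[0->1]=2 prod=4 -> [17 3 2]
Step 7: demand=5,sold=2 ship[1->2]=2 ship[0->1]=2 prod=4 -> [19 3 2]
Step 8: demand=5,sold=2 ship[1->2]=2 ship[0->1]=2 prod=4 -> [21 3 2]
Step 9: demand=5,sold=2 ship[1->2]=2 ship[0->1]=2 prod=4 -> [23 3 2]
Step 10: demand=5,sold=2 ship[1->2]=2 ship[0->1]=2 prod=4 -> [25 3 2]
Step 11: demand=5,sold=2 ship[1->2]=2 ship[0->1]=2 prod=4 -> [27 3 2]
Step 12: demand=5,sold=2 ship[1->2]=2 ship[0->1]=2 prod=4 -> [29 3 2]
First stockout at step 5

5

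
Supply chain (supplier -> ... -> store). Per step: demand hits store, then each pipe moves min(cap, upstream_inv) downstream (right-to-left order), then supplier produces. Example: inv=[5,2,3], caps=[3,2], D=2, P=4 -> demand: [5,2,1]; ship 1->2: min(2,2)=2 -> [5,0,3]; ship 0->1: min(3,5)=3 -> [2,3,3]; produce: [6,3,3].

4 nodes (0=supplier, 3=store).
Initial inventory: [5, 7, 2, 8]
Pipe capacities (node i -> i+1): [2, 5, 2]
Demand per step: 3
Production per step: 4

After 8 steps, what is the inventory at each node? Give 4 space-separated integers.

Step 1: demand=3,sold=3 ship[2->3]=2 ship[1->2]=5 ship[0->1]=2 prod=4 -> inv=[7 4 5 7]
Step 2: demand=3,sold=3 ship[2->3]=2 ship[1->2]=4 ship[0->1]=2 prod=4 -> inv=[9 2 7 6]
Step 3: demand=3,sold=3 ship[2->3]=2 ship[1->2]=2 ship[0->1]=2 prod=4 -> inv=[11 2 7 5]
Step 4: demand=3,sold=3 ship[2->3]=2 ship[1->2]=2 ship[0->1]=2 prod=4 -> inv=[13 2 7 4]
Step 5: demand=3,sold=3 ship[2->3]=2 ship[1->2]=2 ship[0->1]=2 prod=4 -> inv=[15 2 7 3]
Step 6: demand=3,sold=3 ship[2->3]=2 ship[1->2]=2 ship[0->1]=2 prod=4 -> inv=[17 2 7 2]
Step 7: demand=3,sold=2 ship[2->3]=2 ship[1->2]=2 ship[0->1]=2 prod=4 -> inv=[19 2 7 2]
Step 8: demand=3,sold=2 ship[2->3]=2 ship[1->2]=2 ship[0->1]=2 prod=4 -> inv=[21 2 7 2]

21 2 7 2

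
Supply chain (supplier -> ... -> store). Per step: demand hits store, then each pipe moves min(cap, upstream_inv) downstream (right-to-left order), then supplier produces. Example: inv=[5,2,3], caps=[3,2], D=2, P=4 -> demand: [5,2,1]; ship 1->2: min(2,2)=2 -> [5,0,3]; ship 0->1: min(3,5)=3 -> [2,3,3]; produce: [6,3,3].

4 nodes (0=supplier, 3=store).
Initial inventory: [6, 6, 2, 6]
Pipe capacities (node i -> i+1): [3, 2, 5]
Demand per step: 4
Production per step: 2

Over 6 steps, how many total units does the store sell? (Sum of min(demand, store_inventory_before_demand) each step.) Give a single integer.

Answer: 16

Derivation:
Step 1: sold=4 (running total=4) -> [5 7 2 4]
Step 2: sold=4 (running total=8) -> [4 8 2 2]
Step 3: sold=2 (running total=10) -> [3 9 2 2]
Step 4: sold=2 (running total=12) -> [2 10 2 2]
Step 5: sold=2 (running total=14) -> [2 10 2 2]
Step 6: sold=2 (running total=16) -> [2 10 2 2]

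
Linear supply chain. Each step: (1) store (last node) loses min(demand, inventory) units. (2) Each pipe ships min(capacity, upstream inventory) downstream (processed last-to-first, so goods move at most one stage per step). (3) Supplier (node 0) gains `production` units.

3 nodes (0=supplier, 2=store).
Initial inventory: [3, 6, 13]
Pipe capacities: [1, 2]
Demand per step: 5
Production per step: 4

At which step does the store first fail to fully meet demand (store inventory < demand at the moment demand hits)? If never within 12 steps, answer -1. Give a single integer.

Step 1: demand=5,sold=5 ship[1->2]=2 ship[0->1]=1 prod=4 -> [6 5 10]
Step 2: demand=5,sold=5 ship[1->2]=2 ship[0->1]=1 prod=4 -> [9 4 7]
Step 3: demand=5,sold=5 ship[1->2]=2 ship[0->1]=1 prod=4 -> [12 3 4]
Step 4: demand=5,sold=4 ship[1->2]=2 ship[0->1]=1 prod=4 -> [15 2 2]
Step 5: demand=5,sold=2 ship[1->2]=2 ship[0->1]=1 prod=4 -> [18 1 2]
Step 6: demand=5,sold=2 ship[1->2]=1 ship[0->1]=1 prod=4 -> [21 1 1]
Step 7: demand=5,sold=1 ship[1->2]=1 ship[0->1]=1 prod=4 -> [24 1 1]
Step 8: demand=5,sold=1 ship[1->2]=1 ship[0->1]=1 prod=4 -> [27 1 1]
Step 9: demand=5,sold=1 ship[1->2]=1 ship[0->1]=1 prod=4 -> [30 1 1]
Step 10: demand=5,sold=1 ship[1->2]=1 ship[0->1]=1 prod=4 -> [33 1 1]
Step 11: demand=5,sold=1 ship[1->2]=1 ship[0->1]=1 prod=4 -> [36 1 1]
Step 12: demand=5,sold=1 ship[1->2]=1 ship[0->1]=1 prod=4 -> [39 1 1]
First stockout at step 4

4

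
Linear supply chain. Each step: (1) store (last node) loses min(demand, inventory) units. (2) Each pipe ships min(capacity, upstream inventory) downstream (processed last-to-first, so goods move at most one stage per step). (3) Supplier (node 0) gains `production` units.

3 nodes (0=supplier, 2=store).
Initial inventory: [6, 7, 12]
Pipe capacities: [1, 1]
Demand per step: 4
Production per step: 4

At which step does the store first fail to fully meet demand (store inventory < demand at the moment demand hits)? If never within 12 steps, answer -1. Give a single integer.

Step 1: demand=4,sold=4 ship[1->2]=1 ship[0->1]=1 prod=4 -> [9 7 9]
Step 2: demand=4,sold=4 ship[1->2]=1 ship[0->1]=1 prod=4 -> [12 7 6]
Step 3: demand=4,sold=4 ship[1->2]=1 ship[0->1]=1 prod=4 -> [15 7 3]
Step 4: demand=4,sold=3 ship[1->2]=1 ship[0->1]=1 prod=4 -> [18 7 1]
Step 5: demand=4,sold=1 ship[1->2]=1 ship[0->1]=1 prod=4 -> [21 7 1]
Step 6: demand=4,sold=1 ship[1->2]=1 ship[0->1]=1 prod=4 -> [24 7 1]
Step 7: demand=4,sold=1 ship[1->2]=1 ship[0->1]=1 prod=4 -> [27 7 1]
Step 8: demand=4,sold=1 ship[1->2]=1 ship[0->1]=1 prod=4 -> [30 7 1]
Step 9: demand=4,sold=1 ship[1->2]=1 ship[0->1]=1 prod=4 -> [33 7 1]
Step 10: demand=4,sold=1 ship[1->2]=1 ship[0->1]=1 prod=4 -> [36 7 1]
Step 11: demand=4,sold=1 ship[1->2]=1 ship[0->1]=1 prod=4 -> [39 7 1]
Step 12: demand=4,sold=1 ship[1->2]=1 ship[0->1]=1 prod=4 -> [42 7 1]
First stockout at step 4

4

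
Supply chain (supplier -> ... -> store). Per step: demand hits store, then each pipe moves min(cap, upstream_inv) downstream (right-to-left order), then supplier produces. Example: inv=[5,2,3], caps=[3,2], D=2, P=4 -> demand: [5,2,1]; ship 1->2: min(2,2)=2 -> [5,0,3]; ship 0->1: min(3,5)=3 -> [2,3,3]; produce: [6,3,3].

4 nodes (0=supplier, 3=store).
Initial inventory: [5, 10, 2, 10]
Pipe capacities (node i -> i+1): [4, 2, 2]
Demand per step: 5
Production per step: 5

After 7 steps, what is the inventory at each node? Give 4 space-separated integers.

Step 1: demand=5,sold=5 ship[2->3]=2 ship[1->2]=2 ship[0->1]=4 prod=5 -> inv=[6 12 2 7]
Step 2: demand=5,sold=5 ship[2->3]=2 ship[1->2]=2 ship[0->1]=4 prod=5 -> inv=[7 14 2 4]
Step 3: demand=5,sold=4 ship[2->3]=2 ship[1->2]=2 ship[0->1]=4 prod=5 -> inv=[8 16 2 2]
Step 4: demand=5,sold=2 ship[2->3]=2 ship[1->2]=2 ship[0->1]=4 prod=5 -> inv=[9 18 2 2]
Step 5: demand=5,sold=2 ship[2->3]=2 ship[1->2]=2 ship[0->1]=4 prod=5 -> inv=[10 20 2 2]
Step 6: demand=5,sold=2 ship[2->3]=2 ship[1->2]=2 ship[0->1]=4 prod=5 -> inv=[11 22 2 2]
Step 7: demand=5,sold=2 ship[2->3]=2 ship[1->2]=2 ship[0->1]=4 prod=5 -> inv=[12 24 2 2]

12 24 2 2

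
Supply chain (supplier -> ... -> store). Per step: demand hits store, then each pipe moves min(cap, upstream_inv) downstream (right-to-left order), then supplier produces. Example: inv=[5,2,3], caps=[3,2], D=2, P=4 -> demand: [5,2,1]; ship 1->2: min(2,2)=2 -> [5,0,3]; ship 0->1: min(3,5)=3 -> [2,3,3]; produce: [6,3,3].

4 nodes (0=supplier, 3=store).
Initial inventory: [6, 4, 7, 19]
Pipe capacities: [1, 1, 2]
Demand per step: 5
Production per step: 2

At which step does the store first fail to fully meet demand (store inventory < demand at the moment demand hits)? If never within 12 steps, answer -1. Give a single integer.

Step 1: demand=5,sold=5 ship[2->3]=2 ship[1->2]=1 ship[0->1]=1 prod=2 -> [7 4 6 16]
Step 2: demand=5,sold=5 ship[2->3]=2 ship[1->2]=1 ship[0->1]=1 prod=2 -> [8 4 5 13]
Step 3: demand=5,sold=5 ship[2->3]=2 ship[1->2]=1 ship[0->1]=1 prod=2 -> [9 4 4 10]
Step 4: demand=5,sold=5 ship[2->3]=2 ship[1->2]=1 ship[0->1]=1 prod=2 -> [10 4 3 7]
Step 5: demand=5,sold=5 ship[2->3]=2 ship[1->2]=1 ship[0->1]=1 prod=2 -> [11 4 2 4]
Step 6: demand=5,sold=4 ship[2->3]=2 ship[1->2]=1 ship[0->1]=1 prod=2 -> [12 4 1 2]
Step 7: demand=5,sold=2 ship[2->3]=1 ship[1->2]=1 ship[0->1]=1 prod=2 -> [13 4 1 1]
Step 8: demand=5,sold=1 ship[2->3]=1 ship[1->2]=1 ship[0->1]=1 prod=2 -> [14 4 1 1]
Step 9: demand=5,sold=1 ship[2->3]=1 ship[1->2]=1 ship[0->1]=1 prod=2 -> [15 4 1 1]
Step 10: demand=5,sold=1 ship[2->3]=1 ship[1->2]=1 ship[0->1]=1 prod=2 -> [16 4 1 1]
Step 11: demand=5,sold=1 ship[2->3]=1 ship[1->2]=1 ship[0->1]=1 prod=2 -> [17 4 1 1]
Step 12: demand=5,sold=1 ship[2->3]=1 ship[1->2]=1 ship[0->1]=1 prod=2 -> [18 4 1 1]
First stockout at step 6

6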